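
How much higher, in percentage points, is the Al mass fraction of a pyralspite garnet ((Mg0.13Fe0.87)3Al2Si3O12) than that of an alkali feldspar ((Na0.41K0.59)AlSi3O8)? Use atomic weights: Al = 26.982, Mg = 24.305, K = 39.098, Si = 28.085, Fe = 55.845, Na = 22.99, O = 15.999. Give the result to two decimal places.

1.19 percentage points

First mineral: 53.964 g Al in 485.441 g formula = 11.12 wt% Al.
Second mineral: 26.982 g Al in 271.723 g formula = 9.93 wt% Al.
11.12% − 9.93% gives a difference of 1.19 percentage points.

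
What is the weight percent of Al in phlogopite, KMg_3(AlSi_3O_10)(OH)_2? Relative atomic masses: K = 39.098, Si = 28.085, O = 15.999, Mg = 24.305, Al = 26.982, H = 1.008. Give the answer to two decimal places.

Formula mass = 1·39.098 + 3·24.305 + 1·26.982 + 3·28.085 + 12·15.999 + 2·1.008 = 417.254 g/mol, of which 26.982 g is Al.
So Al makes up 26.982/417.254 = 0.0647 of the mass, i.e. 6.47%.

6.47 mass %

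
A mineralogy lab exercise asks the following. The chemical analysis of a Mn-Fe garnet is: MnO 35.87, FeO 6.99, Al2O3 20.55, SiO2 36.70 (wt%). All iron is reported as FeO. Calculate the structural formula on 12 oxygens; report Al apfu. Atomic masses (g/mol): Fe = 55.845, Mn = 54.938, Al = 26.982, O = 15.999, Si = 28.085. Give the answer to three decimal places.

1.991 Al apfu

MnO (M=70.937): mol = 0.50566; Mn = 0.50566, O = 0.50566.
FeO (M=71.844): mol = 0.09729; Fe = 0.09729, O = 0.09729.
Al2O3 (M=101.961): mol = 0.20155; Al = 0.40310, O = 0.60465.
SiO2 (M=60.083): mol = 0.61082; Si = 0.61082, O = 1.22164.
ΣO = 2.42924; factor = 12/ΣO = 4.93982.
Al apfu = 0.40310 × 4.93982 = 1.991.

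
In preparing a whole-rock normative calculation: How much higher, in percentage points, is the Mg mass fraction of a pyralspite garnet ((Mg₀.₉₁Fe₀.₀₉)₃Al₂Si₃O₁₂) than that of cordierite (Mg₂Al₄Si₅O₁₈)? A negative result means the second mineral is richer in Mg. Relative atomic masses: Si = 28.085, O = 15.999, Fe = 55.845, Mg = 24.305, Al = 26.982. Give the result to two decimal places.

M((Mg₀.₉₁Fe₀.₀₉)₃Al₂Si₃O₁₂) = 411.638 g/mol, so wt% Mg = 66.353/411.638 × 100 = 16.12%.
M(Mg₂Al₄Si₅O₁₈) = 584.945 g/mol, so wt% Mg = 48.610/584.945 × 100 = 8.31%.
16.12 − 8.31 = 7.81 pp.

7.81 percentage points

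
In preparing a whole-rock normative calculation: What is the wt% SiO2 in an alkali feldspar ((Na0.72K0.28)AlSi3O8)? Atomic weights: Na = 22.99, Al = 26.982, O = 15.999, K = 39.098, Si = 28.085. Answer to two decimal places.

Formula mass = 266.729 g/mol.
3 Si → 3.0000 mol SiO2 per formula unit; M(SiO2) = 60.083, so SiO2 mass = 180.249 g.
180.249/266.729 × 100 = 67.58 wt%.

67.58 wt%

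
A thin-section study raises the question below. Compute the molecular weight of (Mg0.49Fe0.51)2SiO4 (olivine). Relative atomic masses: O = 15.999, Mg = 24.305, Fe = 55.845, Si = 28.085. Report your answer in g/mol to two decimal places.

The formula mass is the sum 0.98×24.305 + 1.02×55.845 + 1×28.085 + 4×15.999.

172.86 g/mol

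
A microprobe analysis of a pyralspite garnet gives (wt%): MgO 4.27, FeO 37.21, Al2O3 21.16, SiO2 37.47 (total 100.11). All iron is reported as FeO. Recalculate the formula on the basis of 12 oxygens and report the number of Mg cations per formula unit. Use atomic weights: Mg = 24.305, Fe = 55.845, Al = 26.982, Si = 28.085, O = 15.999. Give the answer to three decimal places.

4.27 wt% MgO ÷ 40.304 g/mol = 0.10594 mol, giving 0.10594 Mg and 0.10594 O.
37.21 wt% FeO ÷ 71.844 g/mol = 0.51793 mol, giving 0.51793 Fe and 0.51793 O.
21.16 wt% Al2O3 ÷ 101.961 g/mol = 0.20753 mol, giving 0.41506 Al and 0.62259 O.
37.47 wt% SiO2 ÷ 60.083 g/mol = 0.62364 mol, giving 0.62364 Si and 1.24728 O.
Oxygen sums to 2.49374; scaling by 12/2.49374 = 4.81205 puts the formula on 12 O.
Mg: 0.10594 × 4.81205 = 0.510 atoms per formula unit.

0.510 Mg apfu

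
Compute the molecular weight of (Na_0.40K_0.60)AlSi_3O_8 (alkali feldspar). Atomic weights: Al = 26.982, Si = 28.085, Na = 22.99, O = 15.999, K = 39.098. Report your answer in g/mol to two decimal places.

Na: 0.40 × 22.99 = 9.1960
K: 0.60 × 39.098 = 23.4588
Al: 1 × 26.982 = 26.9820
Si: 3 × 28.085 = 84.2550
O: 8 × 15.999 = 127.9920
Summing the contributions gives the formula mass.

271.88 g/mol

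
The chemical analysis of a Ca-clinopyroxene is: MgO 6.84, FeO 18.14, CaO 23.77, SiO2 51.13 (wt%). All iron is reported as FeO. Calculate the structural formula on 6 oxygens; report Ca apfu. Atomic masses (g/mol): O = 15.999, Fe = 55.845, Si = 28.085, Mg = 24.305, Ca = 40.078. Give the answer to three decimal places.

0.998 Ca apfu

MgO: 6.84/40.304 = 0.16971 mol → 0.16971 mol Mg, 0.16971 mol O.
FeO: 18.14/71.844 = 0.25249 mol → 0.25249 mol Fe, 0.25249 mol O.
CaO: 23.77/56.077 = 0.42388 mol → 0.42388 mol Ca, 0.42388 mol O.
SiO2: 51.13/60.083 = 0.85099 mol → 0.85099 mol Si, 1.70198 mol O.
Total oxygen = 2.54806 mol. Normalization factor = 6/2.54806 = 2.35473.
Ca per 6 O = 0.42388 × 2.35473 = 0.998.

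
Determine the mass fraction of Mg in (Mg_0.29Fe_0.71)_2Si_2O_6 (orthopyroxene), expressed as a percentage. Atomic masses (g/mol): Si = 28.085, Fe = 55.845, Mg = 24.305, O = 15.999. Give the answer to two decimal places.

M((Mg_0.29Fe_0.71)_2Si_2O_6) = 245.561 g/mol.
Mg contributes 0.58 × 24.305 = 14.097 g per mole.
14.097/245.561 = 0.0574 → 5.74%.

5.74 mass %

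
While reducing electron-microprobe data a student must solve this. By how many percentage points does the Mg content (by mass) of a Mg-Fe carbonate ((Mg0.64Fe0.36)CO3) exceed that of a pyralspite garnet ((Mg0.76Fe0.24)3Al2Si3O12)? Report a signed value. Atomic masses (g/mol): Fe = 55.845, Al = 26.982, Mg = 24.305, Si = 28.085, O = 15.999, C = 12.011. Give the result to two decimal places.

3.25 percentage points

Mg in (Mg0.64Fe0.36)CO3: molar mass 95.667 g/mol; 0.64×24.305 = 15.555 g → 16.26 wt%.
Mg in (Mg0.76Fe0.24)3Al2Si3O12: molar mass 425.831 g/mol; 2.28×24.305 = 55.415 g → 13.01 wt%.
Difference = 16.26 − 13.01 = 3.25 percentage points.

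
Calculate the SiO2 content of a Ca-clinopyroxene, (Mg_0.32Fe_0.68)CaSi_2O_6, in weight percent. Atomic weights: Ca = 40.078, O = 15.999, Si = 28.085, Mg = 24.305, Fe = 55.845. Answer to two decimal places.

Formula mass = 237.994 g/mol.
2 Si → 2.0000 mol SiO2 per formula unit; M(SiO2) = 60.083, so SiO2 mass = 120.166 g.
120.166/237.994 × 100 = 50.49 wt%.

50.49 wt%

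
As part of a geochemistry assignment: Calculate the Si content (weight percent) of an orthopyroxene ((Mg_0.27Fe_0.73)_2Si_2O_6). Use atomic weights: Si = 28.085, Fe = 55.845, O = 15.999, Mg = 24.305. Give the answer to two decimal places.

22.76 weight percent

Formula mass = 0.54·24.305 + 1.46·55.845 + 2·28.085 + 6·15.999 = 246.822 g/mol, of which 56.170 g is Si.
So Si makes up 56.170/246.822 = 0.2276 of the mass, i.e. 22.76%.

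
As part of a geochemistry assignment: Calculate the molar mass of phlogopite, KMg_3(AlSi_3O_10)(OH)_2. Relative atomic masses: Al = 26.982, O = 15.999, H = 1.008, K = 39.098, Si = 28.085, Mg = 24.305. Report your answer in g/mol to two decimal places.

K: 1 × 39.098 = 39.0980
Mg: 3 × 24.305 = 72.9150
Al: 1 × 26.982 = 26.9820
Si: 3 × 28.085 = 84.2550
O: 12 × 15.999 = 191.9880
H: 2 × 1.008 = 2.0160
Summing the contributions gives the formula mass.

417.25 g/mol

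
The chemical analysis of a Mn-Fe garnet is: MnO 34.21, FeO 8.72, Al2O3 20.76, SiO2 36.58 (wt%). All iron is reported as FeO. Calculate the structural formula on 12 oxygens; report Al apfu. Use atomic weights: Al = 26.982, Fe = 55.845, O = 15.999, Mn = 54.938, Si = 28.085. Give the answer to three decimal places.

MnO (M=70.937): mol = 0.48226; Mn = 0.48226, O = 0.48226.
FeO (M=71.844): mol = 0.12137; Fe = 0.12137, O = 0.12137.
Al2O3 (M=101.961): mol = 0.20361; Al = 0.40722, O = 0.61083.
SiO2 (M=60.083): mol = 0.60882; Si = 0.60882, O = 1.21764.
ΣO = 2.43210; factor = 12/ΣO = 4.93401.
Al apfu = 0.40722 × 4.93401 = 2.009.

2.009 Al apfu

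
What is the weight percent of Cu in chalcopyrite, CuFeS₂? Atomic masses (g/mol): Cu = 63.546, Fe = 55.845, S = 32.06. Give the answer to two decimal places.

Molar mass of CuFeS₂: 1·63.546 + 1·55.845 + 2·32.06 = 183.511 g/mol.
Mass of Cu per formula unit: 1 × 63.546 = 63.546 g.
Weight fraction Cu = 63.546 / 183.511 = 0.3463.

34.63 wt%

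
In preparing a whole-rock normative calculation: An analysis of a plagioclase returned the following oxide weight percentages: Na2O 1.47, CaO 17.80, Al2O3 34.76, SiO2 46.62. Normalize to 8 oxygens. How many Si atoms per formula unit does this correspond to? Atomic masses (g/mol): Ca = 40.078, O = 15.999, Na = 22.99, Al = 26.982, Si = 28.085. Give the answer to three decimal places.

Na2O (M=61.979): mol = 0.02372; Na = 0.04744, O = 0.02372.
CaO (M=56.077): mol = 0.31742; Ca = 0.31742, O = 0.31742.
Al2O3 (M=101.961): mol = 0.34091; Al = 0.68182, O = 1.02273.
SiO2 (M=60.083): mol = 0.77593; Si = 0.77593, O = 1.55186.
ΣO = 2.91573; factor = 8/ΣO = 2.74374.
Si apfu = 0.77593 × 2.74374 = 2.129.

2.129 Si apfu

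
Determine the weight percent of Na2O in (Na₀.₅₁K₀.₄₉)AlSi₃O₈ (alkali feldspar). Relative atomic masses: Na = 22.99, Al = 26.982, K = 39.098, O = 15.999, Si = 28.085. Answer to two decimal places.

5.85 wt%

M((Na₀.₅₁K₀.₄₉)AlSi₃O₈) = 270.112 g/mol; M(Na2O) = 61.979 g/mol.
Moles Na2O per formula unit = 0.51 Na ÷ 2 = 0.2550.
Na2O fraction = (0.2550 × 61.979) / 270.112 = 15.805/270.112 = 0.0585.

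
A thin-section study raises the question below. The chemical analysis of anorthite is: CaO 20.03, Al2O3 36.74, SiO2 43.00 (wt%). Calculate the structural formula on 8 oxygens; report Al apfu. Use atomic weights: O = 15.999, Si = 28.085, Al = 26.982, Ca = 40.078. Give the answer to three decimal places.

2.009 Al apfu

CaO (M=56.077): mol = 0.35719; Ca = 0.35719, O = 0.35719.
Al2O3 (M=101.961): mol = 0.36033; Al = 0.72066, O = 1.08099.
SiO2 (M=60.083): mol = 0.71568; Si = 0.71568, O = 1.43136.
ΣO = 2.86954; factor = 8/ΣO = 2.78790.
Al apfu = 0.72066 × 2.78790 = 2.009.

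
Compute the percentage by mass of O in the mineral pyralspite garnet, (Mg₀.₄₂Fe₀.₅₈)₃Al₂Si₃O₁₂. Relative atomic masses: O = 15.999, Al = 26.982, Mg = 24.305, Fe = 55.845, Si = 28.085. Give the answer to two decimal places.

41.92 weight percent

M((Mg₀.₄₂Fe₀.₅₈)₃Al₂Si₃O₁₂) = 458.002 g/mol.
O contributes 12 × 15.999 = 191.988 g per mole.
191.988/458.002 = 0.4192 → 41.92%.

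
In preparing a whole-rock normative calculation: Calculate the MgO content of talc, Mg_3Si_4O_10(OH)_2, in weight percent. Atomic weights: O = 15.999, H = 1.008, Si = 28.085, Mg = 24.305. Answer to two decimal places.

M(Mg_3Si_4O_10(OH)_2) = 379.259 g/mol; M(MgO) = 40.304 g/mol.
Moles MgO per formula unit = 3 Mg ÷ 1 = 3.0000.
MgO fraction = (3.0000 × 40.304) / 379.259 = 120.912/379.259 = 0.3188.

31.88 wt%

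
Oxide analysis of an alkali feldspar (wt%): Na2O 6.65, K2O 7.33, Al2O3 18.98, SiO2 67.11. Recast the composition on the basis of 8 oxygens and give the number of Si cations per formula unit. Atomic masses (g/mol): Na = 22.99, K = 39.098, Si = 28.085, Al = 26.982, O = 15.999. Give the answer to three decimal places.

3.001 Si apfu

6.65 wt% Na2O ÷ 61.979 g/mol = 0.10729 mol, giving 0.21458 Na and 0.10729 O.
7.33 wt% K2O ÷ 94.195 g/mol = 0.07782 mol, giving 0.15564 K and 0.07782 O.
18.98 wt% Al2O3 ÷ 101.961 g/mol = 0.18615 mol, giving 0.37230 Al and 0.55845 O.
67.11 wt% SiO2 ÷ 60.083 g/mol = 1.11695 mol, giving 1.11695 Si and 2.23390 O.
Oxygen sums to 2.97746; scaling by 8/2.97746 = 2.68685 puts the formula on 8 O.
Si: 1.11695 × 2.68685 = 3.001 atoms per formula unit.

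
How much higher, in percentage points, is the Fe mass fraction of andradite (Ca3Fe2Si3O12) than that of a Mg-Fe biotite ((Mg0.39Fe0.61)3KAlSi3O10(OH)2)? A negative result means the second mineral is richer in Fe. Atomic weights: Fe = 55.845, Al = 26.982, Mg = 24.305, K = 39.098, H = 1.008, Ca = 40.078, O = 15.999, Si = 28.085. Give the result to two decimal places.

0.46 percentage points

First mineral: 111.690 g Fe in 508.167 g formula = 21.98 wt% Fe.
Second mineral: 102.196 g Fe in 474.972 g formula = 21.52 wt% Fe.
21.98% − 21.52% gives a difference of 0.46 percentage points.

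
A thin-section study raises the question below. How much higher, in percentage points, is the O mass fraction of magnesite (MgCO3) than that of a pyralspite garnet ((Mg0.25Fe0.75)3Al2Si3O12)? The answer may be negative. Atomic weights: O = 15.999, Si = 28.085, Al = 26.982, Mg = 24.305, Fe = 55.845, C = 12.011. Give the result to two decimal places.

16.43 percentage points

O in MgCO3: molar mass 84.313 g/mol; 3×15.999 = 47.997 g → 56.93 wt%.
O in (Mg0.25Fe0.75)3Al2Si3O12: molar mass 474.087 g/mol; 12×15.999 = 191.988 g → 40.50 wt%.
Difference = 56.93 − 40.50 = 16.43 percentage points.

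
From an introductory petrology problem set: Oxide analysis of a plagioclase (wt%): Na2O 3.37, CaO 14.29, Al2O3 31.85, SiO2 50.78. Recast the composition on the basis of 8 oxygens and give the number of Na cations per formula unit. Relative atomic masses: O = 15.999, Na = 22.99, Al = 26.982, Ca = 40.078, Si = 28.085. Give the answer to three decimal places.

0.296 Na apfu

Na2O (M=61.979): mol = 0.05437; Na = 0.10874, O = 0.05437.
CaO (M=56.077): mol = 0.25483; Ca = 0.25483, O = 0.25483.
Al2O3 (M=101.961): mol = 0.31237; Al = 0.62474, O = 0.93711.
SiO2 (M=60.083): mol = 0.84516; Si = 0.84516, O = 1.69032.
ΣO = 2.93663; factor = 8/ΣO = 2.72421.
Na apfu = 0.10874 × 2.72421 = 0.296.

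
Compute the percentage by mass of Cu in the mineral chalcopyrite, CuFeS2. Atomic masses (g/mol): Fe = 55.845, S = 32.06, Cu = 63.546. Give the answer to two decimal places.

Formula mass = 1*63.546 + 1*55.845 + 2*32.06 = 183.511 g/mol, of which 63.546 g is Cu.
So Cu makes up 63.546/183.511 = 0.3463 of the mass, i.e. 34.63%.

34.63 mass %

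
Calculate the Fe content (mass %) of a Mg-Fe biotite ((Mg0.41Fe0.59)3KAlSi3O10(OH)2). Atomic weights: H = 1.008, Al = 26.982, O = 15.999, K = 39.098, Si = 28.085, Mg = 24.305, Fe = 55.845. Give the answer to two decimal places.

20.89 mass %

M((Mg0.41Fe0.59)3KAlSi3O10(OH)2) = 473.080 g/mol.
Fe contributes 1.77 × 55.845 = 98.846 g per mole.
98.846/473.080 = 0.2089 → 20.89%.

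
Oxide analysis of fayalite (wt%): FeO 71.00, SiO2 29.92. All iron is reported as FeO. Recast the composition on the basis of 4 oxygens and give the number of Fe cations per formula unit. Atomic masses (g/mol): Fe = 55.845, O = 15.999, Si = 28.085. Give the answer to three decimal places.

1.992 Fe apfu

FeO (M=71.844): mol = 0.98825; Fe = 0.98825, O = 0.98825.
SiO2 (M=60.083): mol = 0.49798; Si = 0.49798, O = 0.99596.
ΣO = 1.98421; factor = 4/ΣO = 2.01592.
Fe apfu = 0.98825 × 2.01592 = 1.992.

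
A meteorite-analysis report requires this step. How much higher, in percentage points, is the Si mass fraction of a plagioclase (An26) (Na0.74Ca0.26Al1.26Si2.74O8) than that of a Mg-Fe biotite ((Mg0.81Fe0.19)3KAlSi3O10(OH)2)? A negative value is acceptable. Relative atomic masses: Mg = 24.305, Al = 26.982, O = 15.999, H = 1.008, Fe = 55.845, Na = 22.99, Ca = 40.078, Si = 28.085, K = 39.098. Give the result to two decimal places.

9.53 percentage points

Si in Na0.74Ca0.26Al1.26Si2.74O8: molar mass 266.375 g/mol; 2.74×28.085 = 76.953 g → 28.89 wt%.
Si in (Mg0.81Fe0.19)3KAlSi3O10(OH)2: molar mass 435.232 g/mol; 3×28.085 = 84.255 g → 19.36 wt%.
Difference = 28.89 − 19.36 = 9.53 percentage points.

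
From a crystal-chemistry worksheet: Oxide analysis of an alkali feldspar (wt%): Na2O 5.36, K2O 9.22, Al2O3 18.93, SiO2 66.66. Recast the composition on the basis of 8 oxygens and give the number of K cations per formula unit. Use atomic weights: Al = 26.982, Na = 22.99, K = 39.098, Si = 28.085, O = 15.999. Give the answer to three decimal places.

0.529 K apfu

5.36 wt% Na2O ÷ 61.979 g/mol = 0.08648 mol, giving 0.17296 Na and 0.08648 O.
9.22 wt% K2O ÷ 94.195 g/mol = 0.09788 mol, giving 0.19576 K and 0.09788 O.
18.93 wt% Al2O3 ÷ 101.961 g/mol = 0.18566 mol, giving 0.37132 Al and 0.55698 O.
66.66 wt% SiO2 ÷ 60.083 g/mol = 1.10947 mol, giving 1.10947 Si and 2.21894 O.
Oxygen sums to 2.96028; scaling by 8/2.96028 = 2.70245 puts the formula on 8 O.
K: 0.19576 × 2.70245 = 0.529 atoms per formula unit.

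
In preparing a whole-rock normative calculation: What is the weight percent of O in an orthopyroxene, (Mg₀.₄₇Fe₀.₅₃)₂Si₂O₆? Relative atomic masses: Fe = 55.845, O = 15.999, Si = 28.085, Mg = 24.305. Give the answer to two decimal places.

Formula mass = 0.94×24.305 + 1.06×55.845 + 2×28.085 + 6×15.999 = 234.206 g/mol, of which 95.994 g is O.
So O makes up 95.994/234.206 = 0.4099 of the mass, i.e. 40.99%.

40.99 weight percent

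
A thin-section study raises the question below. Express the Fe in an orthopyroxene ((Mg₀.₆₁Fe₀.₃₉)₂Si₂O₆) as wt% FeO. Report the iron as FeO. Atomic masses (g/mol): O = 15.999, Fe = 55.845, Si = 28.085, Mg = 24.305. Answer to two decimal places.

Formula mass = 225.375 g/mol.
0.78 Fe → 0.7800 mol FeO per formula unit; M(FeO) = 71.844, so FeO mass = 56.038 g.
56.038/225.375 × 100 = 24.86 wt%.

24.86 wt%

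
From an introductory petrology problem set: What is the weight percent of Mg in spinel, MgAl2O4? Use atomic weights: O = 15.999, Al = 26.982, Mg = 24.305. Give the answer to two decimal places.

M(MgAl2O4) = 142.265 g/mol.
Mg contributes 1 × 24.305 = 24.305 g per mole.
24.305/142.265 = 0.1708 → 17.08%.

17.08 mass %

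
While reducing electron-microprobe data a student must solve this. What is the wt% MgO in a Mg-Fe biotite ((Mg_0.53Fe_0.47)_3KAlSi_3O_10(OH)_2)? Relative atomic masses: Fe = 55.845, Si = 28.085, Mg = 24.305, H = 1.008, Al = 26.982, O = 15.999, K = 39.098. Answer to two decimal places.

Formula mass = 461.725 g/mol.
1.59 Mg → 1.5900 mol MgO per formula unit; M(MgO) = 40.304, so MgO mass = 64.083 g.
64.083/461.725 × 100 = 13.88 wt%.

13.88 wt%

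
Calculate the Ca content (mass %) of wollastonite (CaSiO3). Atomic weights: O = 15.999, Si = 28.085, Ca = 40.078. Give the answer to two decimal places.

Molar mass of CaSiO3: 1·40.078 + 1·28.085 + 3·15.999 = 116.160 g/mol.
Mass of Ca per formula unit: 1 × 40.078 = 40.078 g.
Weight fraction Ca = 40.078 / 116.160 = 0.3450.

34.50 mass %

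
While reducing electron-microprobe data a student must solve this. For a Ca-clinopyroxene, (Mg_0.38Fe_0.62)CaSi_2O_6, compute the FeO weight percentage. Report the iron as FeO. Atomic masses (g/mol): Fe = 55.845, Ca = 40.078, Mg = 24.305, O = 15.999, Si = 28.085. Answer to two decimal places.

Formula mass = 236.102 g/mol.
0.62 Fe → 0.6200 mol FeO per formula unit; M(FeO) = 71.844, so FeO mass = 44.543 g.
44.543/236.102 × 100 = 18.87 wt%.

18.87 wt%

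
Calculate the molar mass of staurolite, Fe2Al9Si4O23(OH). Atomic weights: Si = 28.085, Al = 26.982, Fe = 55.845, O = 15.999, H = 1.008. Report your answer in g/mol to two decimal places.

M = 2·55.845 + 9·26.982 + 4·28.085 + 24·15.999 + 1·1.008

851.85 g/mol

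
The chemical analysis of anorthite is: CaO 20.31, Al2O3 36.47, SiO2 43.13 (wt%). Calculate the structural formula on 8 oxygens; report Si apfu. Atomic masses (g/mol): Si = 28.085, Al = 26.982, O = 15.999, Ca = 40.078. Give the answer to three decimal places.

2.000 Si apfu

CaO: 20.31/56.077 = 0.36218 mol → 0.36218 mol Ca, 0.36218 mol O.
Al2O3: 36.47/101.961 = 0.35769 mol → 0.71538 mol Al, 1.07307 mol O.
SiO2: 43.13/60.083 = 0.71784 mol → 0.71784 mol Si, 1.43568 mol O.
Total oxygen = 2.87093 mol. Normalization factor = 8/2.87093 = 2.78655.
Si per 8 O = 0.71784 × 2.78655 = 2.000.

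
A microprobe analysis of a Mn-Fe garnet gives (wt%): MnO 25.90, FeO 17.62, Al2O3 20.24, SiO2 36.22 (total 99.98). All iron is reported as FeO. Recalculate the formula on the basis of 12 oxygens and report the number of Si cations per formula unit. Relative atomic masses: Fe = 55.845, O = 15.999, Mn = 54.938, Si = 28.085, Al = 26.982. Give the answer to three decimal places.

MnO: 25.90/70.937 = 0.36511 mol → 0.36511 mol Mn, 0.36511 mol O.
FeO: 17.62/71.844 = 0.24525 mol → 0.24525 mol Fe, 0.24525 mol O.
Al2O3: 20.24/101.961 = 0.19851 mol → 0.39702 mol Al, 0.59553 mol O.
SiO2: 36.22/60.083 = 0.60283 mol → 0.60283 mol Si, 1.20566 mol O.
Total oxygen = 2.41155 mol. Normalization factor = 12/2.41155 = 4.97605.
Si per 12 O = 0.60283 × 4.97605 = 3.000.

3.000 Si apfu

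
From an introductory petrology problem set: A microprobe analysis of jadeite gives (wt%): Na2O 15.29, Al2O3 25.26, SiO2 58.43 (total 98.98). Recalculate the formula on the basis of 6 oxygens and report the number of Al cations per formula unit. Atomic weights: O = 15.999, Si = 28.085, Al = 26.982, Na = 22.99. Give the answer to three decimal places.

15.29 wt% Na2O ÷ 61.979 g/mol = 0.24670 mol, giving 0.49340 Na and 0.24670 O.
25.26 wt% Al2O3 ÷ 101.961 g/mol = 0.24774 mol, giving 0.49548 Al and 0.74322 O.
58.43 wt% SiO2 ÷ 60.083 g/mol = 0.97249 mol, giving 0.97249 Si and 1.94498 O.
Oxygen sums to 2.93490; scaling by 6/2.93490 = 2.04436 puts the formula on 6 O.
Al: 0.49548 × 2.04436 = 1.013 atoms per formula unit.

1.013 Al apfu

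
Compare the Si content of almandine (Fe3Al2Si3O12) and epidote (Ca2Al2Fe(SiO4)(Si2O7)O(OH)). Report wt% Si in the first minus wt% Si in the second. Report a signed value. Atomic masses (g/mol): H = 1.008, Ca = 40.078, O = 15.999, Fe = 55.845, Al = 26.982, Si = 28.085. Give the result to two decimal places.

M(Fe3Al2Si3O12) = 497.742 g/mol, so wt% Si = 84.255/497.742 × 100 = 16.93%.
M(Ca2Al2Fe(SiO4)(Si2O7)O(OH)) = 483.215 g/mol, so wt% Si = 84.255/483.215 × 100 = 17.44%.
16.93 − 17.44 = -0.51 pp.

-0.51 percentage points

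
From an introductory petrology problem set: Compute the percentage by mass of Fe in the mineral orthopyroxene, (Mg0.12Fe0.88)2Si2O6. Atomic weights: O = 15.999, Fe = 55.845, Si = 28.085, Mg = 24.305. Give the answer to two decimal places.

38.35 wt%

M((Mg0.12Fe0.88)2Si2O6) = 256.284 g/mol.
Fe contributes 1.76 × 55.845 = 98.287 g per mole.
98.287/256.284 = 0.3835 → 38.35%.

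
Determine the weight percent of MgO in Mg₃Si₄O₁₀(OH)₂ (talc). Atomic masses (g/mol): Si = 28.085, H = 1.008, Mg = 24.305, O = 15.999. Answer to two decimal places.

31.88 wt%

Formula mass = 379.259 g/mol.
3 Mg → 3.0000 mol MgO per formula unit; M(MgO) = 40.304, so MgO mass = 120.912 g.
120.912/379.259 × 100 = 31.88 wt%.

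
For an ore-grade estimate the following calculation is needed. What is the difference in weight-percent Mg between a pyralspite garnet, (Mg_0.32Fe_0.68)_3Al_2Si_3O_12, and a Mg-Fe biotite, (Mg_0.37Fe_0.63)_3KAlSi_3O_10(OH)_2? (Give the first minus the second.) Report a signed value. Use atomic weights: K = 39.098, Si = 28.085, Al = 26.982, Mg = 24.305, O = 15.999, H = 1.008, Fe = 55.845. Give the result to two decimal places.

First mineral: 23.333 g Mg in 467.464 g formula = 4.99 wt% Mg.
Second mineral: 26.979 g Mg in 476.865 g formula = 5.66 wt% Mg.
4.99% − 5.66% gives a difference of -0.67 percentage points.

-0.67 percentage points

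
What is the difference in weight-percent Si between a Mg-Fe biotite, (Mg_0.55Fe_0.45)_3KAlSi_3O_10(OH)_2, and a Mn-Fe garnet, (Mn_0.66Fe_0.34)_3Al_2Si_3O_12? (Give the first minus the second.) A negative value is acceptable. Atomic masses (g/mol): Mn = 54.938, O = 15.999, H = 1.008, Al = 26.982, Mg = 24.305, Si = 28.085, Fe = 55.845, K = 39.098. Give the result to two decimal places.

1.33 percentage points

First mineral: 84.255 g Si in 459.833 g formula = 18.32 wt% Si.
Second mineral: 84.255 g Si in 495.946 g formula = 16.99 wt% Si.
18.32% − 16.99% gives a difference of 1.33 percentage points.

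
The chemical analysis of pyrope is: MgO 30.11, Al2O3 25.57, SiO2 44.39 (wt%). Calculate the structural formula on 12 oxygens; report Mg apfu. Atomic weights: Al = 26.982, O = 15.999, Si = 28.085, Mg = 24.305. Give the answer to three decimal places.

MgO (M=40.304): mol = 0.74707; Mg = 0.74707, O = 0.74707.
Al2O3 (M=101.961): mol = 0.25078; Al = 0.50156, O = 0.75234.
SiO2 (M=60.083): mol = 0.73881; Si = 0.73881, O = 1.47762.
ΣO = 2.97703; factor = 12/ΣO = 4.03086.
Mg apfu = 0.74707 × 4.03086 = 3.011.

3.011 Mg apfu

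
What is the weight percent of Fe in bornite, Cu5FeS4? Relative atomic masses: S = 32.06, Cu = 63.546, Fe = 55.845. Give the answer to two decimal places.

11.13 weight percent

Formula mass = 5·63.546 + 1·55.845 + 4·32.06 = 501.815 g/mol, of which 55.845 g is Fe.
So Fe makes up 55.845/501.815 = 0.1113 of the mass, i.e. 11.13%.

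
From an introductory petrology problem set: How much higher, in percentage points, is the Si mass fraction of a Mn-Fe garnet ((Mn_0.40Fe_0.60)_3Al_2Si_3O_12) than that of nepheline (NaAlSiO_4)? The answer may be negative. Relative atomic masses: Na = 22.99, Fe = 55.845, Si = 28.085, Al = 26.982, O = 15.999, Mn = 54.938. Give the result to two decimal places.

Si in (Mn_0.40Fe_0.60)_3Al_2Si_3O_12: molar mass 496.654 g/mol; 3×28.085 = 84.255 g → 16.96 wt%.
Si in NaAlSiO_4: molar mass 142.053 g/mol; 1×28.085 = 28.085 g → 19.77 wt%.
Difference = 16.96 − 19.77 = -2.81 percentage points.

-2.81 percentage points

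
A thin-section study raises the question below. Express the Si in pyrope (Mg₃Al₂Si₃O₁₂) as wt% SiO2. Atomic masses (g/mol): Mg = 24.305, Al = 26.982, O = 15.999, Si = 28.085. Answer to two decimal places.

44.71 wt%

Molar mass of Mg₃Al₂Si₃O₁₂ = 3·24.305 + 2·26.982 + 3·28.085 + 12·15.999 = 403.122 g/mol.
Each formula unit contains 3 Si, equivalent to 3/1 = 3.0000 mol SiO2.
M(SiO2) = 1×28.085 + 2×15.999 = 60.083 g/mol.
Mass of SiO2 per formula unit = 3.0000 × 60.083 = 180.249 g.
SiO2 wt% = 180.249 / 403.122 × 100 = 44.71%.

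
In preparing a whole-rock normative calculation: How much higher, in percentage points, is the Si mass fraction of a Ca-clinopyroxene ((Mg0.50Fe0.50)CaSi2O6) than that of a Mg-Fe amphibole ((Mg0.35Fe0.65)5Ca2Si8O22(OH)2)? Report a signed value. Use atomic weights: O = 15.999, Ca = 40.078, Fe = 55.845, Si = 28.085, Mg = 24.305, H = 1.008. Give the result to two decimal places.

-0.38 percentage points

Si in (Mg0.50Fe0.50)CaSi2O6: molar mass 232.317 g/mol; 2×28.085 = 56.170 g → 24.18 wt%.
Si in (Mg0.35Fe0.65)5Ca2Si8O22(OH)2: molar mass 914.858 g/mol; 8×28.085 = 224.680 g → 24.56 wt%.
Difference = 24.18 − 24.56 = -0.38 percentage points.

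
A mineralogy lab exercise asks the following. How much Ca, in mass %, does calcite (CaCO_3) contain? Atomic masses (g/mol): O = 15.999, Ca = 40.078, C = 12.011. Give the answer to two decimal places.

M(CaCO_3) = 100.086 g/mol.
Ca contributes 1 × 40.078 = 40.078 g per mole.
40.078/100.086 = 0.4004 → 40.04%.

40.04 mass %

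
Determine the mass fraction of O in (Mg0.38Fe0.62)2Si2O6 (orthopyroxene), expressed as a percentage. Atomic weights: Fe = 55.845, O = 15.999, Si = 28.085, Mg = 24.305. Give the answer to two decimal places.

Formula mass = 0.76×24.305 + 1.24×55.845 + 2×28.085 + 6×15.999 = 239.884 g/mol, of which 95.994 g is O.
So O makes up 95.994/239.884 = 0.4002 of the mass, i.e. 40.02%.

40.02 mass %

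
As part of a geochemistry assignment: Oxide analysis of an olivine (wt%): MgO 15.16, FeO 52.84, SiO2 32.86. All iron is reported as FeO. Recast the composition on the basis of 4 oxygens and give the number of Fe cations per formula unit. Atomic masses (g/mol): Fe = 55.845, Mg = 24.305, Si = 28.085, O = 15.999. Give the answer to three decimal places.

15.16 wt% MgO ÷ 40.304 g/mol = 0.37614 mol, giving 0.37614 Mg and 0.37614 O.
52.84 wt% FeO ÷ 71.844 g/mol = 0.73548 mol, giving 0.73548 Fe and 0.73548 O.
32.86 wt% SiO2 ÷ 60.083 g/mol = 0.54691 mol, giving 0.54691 Si and 1.09382 O.
Oxygen sums to 2.20544; scaling by 4/2.20544 = 1.81370 puts the formula on 4 O.
Fe: 0.73548 × 1.81370 = 1.334 atoms per formula unit.

1.334 Fe apfu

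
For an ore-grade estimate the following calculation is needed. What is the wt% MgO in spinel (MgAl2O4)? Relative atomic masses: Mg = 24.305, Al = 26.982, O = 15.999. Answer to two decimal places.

28.33 wt%

M(MgAl2O4) = 142.265 g/mol; M(MgO) = 40.304 g/mol.
Moles MgO per formula unit = 1 Mg ÷ 1 = 1.0000.
MgO fraction = (1.0000 × 40.304) / 142.265 = 40.304/142.265 = 0.2833.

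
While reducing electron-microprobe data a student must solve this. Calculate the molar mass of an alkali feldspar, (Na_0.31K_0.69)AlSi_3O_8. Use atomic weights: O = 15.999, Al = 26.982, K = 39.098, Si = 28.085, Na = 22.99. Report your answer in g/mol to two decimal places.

Na: 0.31 × 22.99 = 7.1269
K: 0.69 × 39.098 = 26.9776
Al: 1 × 26.982 = 26.9820
Si: 3 × 28.085 = 84.2550
O: 8 × 15.999 = 127.9920
Summing the contributions gives the formula mass.

273.33 g/mol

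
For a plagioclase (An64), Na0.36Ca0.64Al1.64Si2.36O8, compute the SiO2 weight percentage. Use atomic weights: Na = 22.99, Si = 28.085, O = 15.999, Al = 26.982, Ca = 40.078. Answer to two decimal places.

M(Na0.36Ca0.64Al1.64Si2.36O8) = 272.449 g/mol; M(SiO2) = 60.083 g/mol.
Moles SiO2 per formula unit = 2.36 Si ÷ 1 = 2.3600.
SiO2 fraction = (2.3600 × 60.083) / 272.449 = 141.796/272.449 = 0.5204.

52.04 wt%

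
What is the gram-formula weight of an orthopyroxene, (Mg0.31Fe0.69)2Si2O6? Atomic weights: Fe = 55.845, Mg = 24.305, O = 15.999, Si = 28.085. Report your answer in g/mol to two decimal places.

Mg: 0.62 × 24.305 = 15.0691
Fe: 1.38 × 55.845 = 77.0661
Si: 2 × 28.085 = 56.1700
O: 6 × 15.999 = 95.9940
Summing the contributions gives the formula mass.

244.30 g/mol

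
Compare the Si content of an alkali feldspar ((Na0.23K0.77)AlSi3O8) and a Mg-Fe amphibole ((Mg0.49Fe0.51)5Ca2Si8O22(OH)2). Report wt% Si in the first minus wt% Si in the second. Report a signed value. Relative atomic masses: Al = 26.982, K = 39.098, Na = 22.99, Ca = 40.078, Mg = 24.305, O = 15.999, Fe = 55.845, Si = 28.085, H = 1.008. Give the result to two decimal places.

5.51 percentage points

Si in (Na0.23K0.77)AlSi3O8: molar mass 274.622 g/mol; 3×28.085 = 84.255 g → 30.68 wt%.
Si in (Mg0.49Fe0.51)5Ca2Si8O22(OH)2: molar mass 892.780 g/mol; 8×28.085 = 224.680 g → 25.17 wt%.
Difference = 30.68 − 25.17 = 5.51 percentage points.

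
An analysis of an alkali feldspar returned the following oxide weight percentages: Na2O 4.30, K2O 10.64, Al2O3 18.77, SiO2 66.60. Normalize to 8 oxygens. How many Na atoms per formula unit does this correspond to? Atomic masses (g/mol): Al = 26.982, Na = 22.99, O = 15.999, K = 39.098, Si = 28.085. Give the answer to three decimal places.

0.376 Na apfu

4.30 wt% Na2O ÷ 61.979 g/mol = 0.06938 mol, giving 0.13876 Na and 0.06938 O.
10.64 wt% K2O ÷ 94.195 g/mol = 0.11296 mol, giving 0.22592 K and 0.11296 O.
18.77 wt% Al2O3 ÷ 101.961 g/mol = 0.18409 mol, giving 0.36818 Al and 0.55227 O.
66.60 wt% SiO2 ÷ 60.083 g/mol = 1.10847 mol, giving 1.10847 Si and 2.21694 O.
Oxygen sums to 2.95155; scaling by 8/2.95155 = 2.71044 puts the formula on 8 O.
Na: 0.13876 × 2.71044 = 0.376 atoms per formula unit.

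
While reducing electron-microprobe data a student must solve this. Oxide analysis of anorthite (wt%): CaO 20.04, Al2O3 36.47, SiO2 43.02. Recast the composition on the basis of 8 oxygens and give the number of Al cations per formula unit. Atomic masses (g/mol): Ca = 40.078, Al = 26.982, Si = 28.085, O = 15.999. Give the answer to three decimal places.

20.04 wt% CaO ÷ 56.077 g/mol = 0.35737 mol, giving 0.35737 Ca and 0.35737 O.
36.47 wt% Al2O3 ÷ 101.961 g/mol = 0.35769 mol, giving 0.71538 Al and 1.07307 O.
43.02 wt% SiO2 ÷ 60.083 g/mol = 0.71601 mol, giving 0.71601 Si and 1.43202 O.
Oxygen sums to 2.86246; scaling by 8/2.86246 = 2.79480 puts the formula on 8 O.
Al: 0.71538 × 2.79480 = 1.999 atoms per formula unit.

1.999 Al apfu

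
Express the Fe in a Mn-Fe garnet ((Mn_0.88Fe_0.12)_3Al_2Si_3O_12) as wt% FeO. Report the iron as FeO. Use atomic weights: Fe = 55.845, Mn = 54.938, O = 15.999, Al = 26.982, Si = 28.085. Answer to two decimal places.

M((Mn_0.88Fe_0.12)_3Al_2Si_3O_12) = 495.348 g/mol; M(FeO) = 71.844 g/mol.
Moles FeO per formula unit = 0.36 Fe ÷ 1 = 0.3600.
FeO fraction = (0.3600 × 71.844) / 495.348 = 25.864/495.348 = 0.0522.

5.22 wt%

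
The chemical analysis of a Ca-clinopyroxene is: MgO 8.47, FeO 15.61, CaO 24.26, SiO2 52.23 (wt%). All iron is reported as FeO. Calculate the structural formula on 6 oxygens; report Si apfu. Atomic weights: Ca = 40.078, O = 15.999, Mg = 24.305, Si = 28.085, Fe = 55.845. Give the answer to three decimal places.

MgO (M=40.304): mol = 0.21015; Mg = 0.21015, O = 0.21015.
FeO (M=71.844): mol = 0.21728; Fe = 0.21728, O = 0.21728.
CaO (M=56.077): mol = 0.43262; Ca = 0.43262, O = 0.43262.
SiO2 (M=60.083): mol = 0.86930; Si = 0.86930, O = 1.73860.
ΣO = 2.59865; factor = 6/ΣO = 2.30889.
Si apfu = 0.86930 × 2.30889 = 2.007.

2.007 Si apfu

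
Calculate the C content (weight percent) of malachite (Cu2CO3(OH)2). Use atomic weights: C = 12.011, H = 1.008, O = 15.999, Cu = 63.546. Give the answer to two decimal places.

5.43 weight percent

Molar mass of Cu2CO3(OH)2: 2×63.546 + 1×12.011 + 5×15.999 + 2×1.008 = 221.114 g/mol.
Mass of C per formula unit: 1 × 12.011 = 12.011 g.
Weight fraction C = 12.011 / 221.114 = 0.0543.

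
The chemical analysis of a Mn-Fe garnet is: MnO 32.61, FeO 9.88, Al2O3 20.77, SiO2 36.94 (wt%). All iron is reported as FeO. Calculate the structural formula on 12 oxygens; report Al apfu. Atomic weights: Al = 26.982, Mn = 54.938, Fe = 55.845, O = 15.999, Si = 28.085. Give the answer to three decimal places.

2.005 Al apfu

32.61 wt% MnO ÷ 70.937 g/mol = 0.45970 mol, giving 0.45970 Mn and 0.45970 O.
9.88 wt% FeO ÷ 71.844 g/mol = 0.13752 mol, giving 0.13752 Fe and 0.13752 O.
20.77 wt% Al2O3 ÷ 101.961 g/mol = 0.20371 mol, giving 0.40742 Al and 0.61113 O.
36.94 wt% SiO2 ÷ 60.083 g/mol = 0.61482 mol, giving 0.61482 Si and 1.22964 O.
Oxygen sums to 2.43799; scaling by 12/2.43799 = 4.92209 puts the formula on 12 O.
Al: 0.40742 × 4.92209 = 2.005 atoms per formula unit.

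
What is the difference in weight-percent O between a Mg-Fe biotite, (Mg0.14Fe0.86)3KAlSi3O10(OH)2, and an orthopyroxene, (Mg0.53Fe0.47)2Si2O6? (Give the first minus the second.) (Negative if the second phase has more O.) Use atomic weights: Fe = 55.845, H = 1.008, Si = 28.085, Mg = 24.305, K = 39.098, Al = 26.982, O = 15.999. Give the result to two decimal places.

M((Mg0.14Fe0.86)3KAlSi3O10(OH)2) = 498.627 g/mol, so wt% O = 191.988/498.627 × 100 = 38.50%.
M((Mg0.53Fe0.47)2Si2O6) = 230.422 g/mol, so wt% O = 95.994/230.422 × 100 = 41.66%.
38.50 − 41.66 = -3.16 pp.

-3.16 percentage points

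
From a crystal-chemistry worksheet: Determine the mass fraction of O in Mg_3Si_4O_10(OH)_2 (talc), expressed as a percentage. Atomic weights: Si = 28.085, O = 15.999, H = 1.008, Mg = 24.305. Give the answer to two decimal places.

Formula mass = 3·24.305 + 4·28.085 + 12·15.999 + 2·1.008 = 379.259 g/mol, of which 191.988 g is O.
So O makes up 191.988/379.259 = 0.5062 of the mass, i.e. 50.62%.

50.62 weight percent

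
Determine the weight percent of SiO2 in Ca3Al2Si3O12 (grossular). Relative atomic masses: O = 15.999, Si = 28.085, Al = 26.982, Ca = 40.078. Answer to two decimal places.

40.02 wt%

Formula mass = 450.441 g/mol.
3 Si → 3.0000 mol SiO2 per formula unit; M(SiO2) = 60.083, so SiO2 mass = 180.249 g.
180.249/450.441 × 100 = 40.02 wt%.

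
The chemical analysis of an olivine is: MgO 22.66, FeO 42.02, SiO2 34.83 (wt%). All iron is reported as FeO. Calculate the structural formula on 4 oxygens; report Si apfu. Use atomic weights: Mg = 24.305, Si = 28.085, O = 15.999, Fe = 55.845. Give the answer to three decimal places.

22.66 wt% MgO ÷ 40.304 g/mol = 0.56223 mol, giving 0.56223 Mg and 0.56223 O.
42.02 wt% FeO ÷ 71.844 g/mol = 0.58488 mol, giving 0.58488 Fe and 0.58488 O.
34.83 wt% SiO2 ÷ 60.083 g/mol = 0.57970 mol, giving 0.57970 Si and 1.15940 O.
Oxygen sums to 2.30651; scaling by 4/2.30651 = 1.73422 puts the formula on 4 O.
Si: 0.57970 × 1.73422 = 1.005 atoms per formula unit.

1.005 Si apfu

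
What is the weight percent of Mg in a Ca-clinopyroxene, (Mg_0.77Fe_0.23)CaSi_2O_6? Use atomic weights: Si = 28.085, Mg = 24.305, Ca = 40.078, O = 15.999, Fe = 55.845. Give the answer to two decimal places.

8.36 wt%

Formula mass = 0.77*24.305 + 0.23*55.845 + 1*40.078 + 2*28.085 + 6*15.999 = 223.801 g/mol, of which 18.715 g is Mg.
So Mg makes up 18.715/223.801 = 0.0836 of the mass, i.e. 8.36%.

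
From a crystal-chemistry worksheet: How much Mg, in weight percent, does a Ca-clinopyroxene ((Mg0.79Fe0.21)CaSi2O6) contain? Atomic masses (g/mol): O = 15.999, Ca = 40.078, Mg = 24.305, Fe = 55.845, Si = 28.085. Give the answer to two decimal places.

8.60 weight percent

Formula mass = 0.79*24.305 + 0.21*55.845 + 1*40.078 + 2*28.085 + 6*15.999 = 223.170 g/mol, of which 19.201 g is Mg.
So Mg makes up 19.201/223.170 = 0.0860 of the mass, i.e. 8.60%.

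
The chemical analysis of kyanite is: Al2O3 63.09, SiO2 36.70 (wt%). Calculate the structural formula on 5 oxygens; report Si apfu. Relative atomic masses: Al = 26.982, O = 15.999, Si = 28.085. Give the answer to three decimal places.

0.992 Si apfu

Al2O3: 63.09/101.961 = 0.61877 mol → 1.23754 mol Al, 1.85631 mol O.
SiO2: 36.70/60.083 = 0.61082 mol → 0.61082 mol Si, 1.22164 mol O.
Total oxygen = 3.07795 mol. Normalization factor = 5/3.07795 = 1.62446.
Si per 5 O = 0.61082 × 1.62446 = 0.992.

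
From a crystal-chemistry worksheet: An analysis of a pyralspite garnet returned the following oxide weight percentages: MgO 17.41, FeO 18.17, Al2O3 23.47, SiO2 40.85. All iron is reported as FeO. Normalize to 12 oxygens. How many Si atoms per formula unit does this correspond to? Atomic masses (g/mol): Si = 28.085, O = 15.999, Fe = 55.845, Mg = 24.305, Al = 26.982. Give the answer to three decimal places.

2.983 Si apfu

MgO: 17.41/40.304 = 0.43197 mol → 0.43197 mol Mg, 0.43197 mol O.
FeO: 18.17/71.844 = 0.25291 mol → 0.25291 mol Fe, 0.25291 mol O.
Al2O3: 23.47/101.961 = 0.23019 mol → 0.46038 mol Al, 0.69057 mol O.
SiO2: 40.85/60.083 = 0.67989 mol → 0.67989 mol Si, 1.35978 mol O.
Total oxygen = 2.73523 mol. Normalization factor = 12/2.73523 = 4.38720.
Si per 12 O = 0.67989 × 4.38720 = 2.983.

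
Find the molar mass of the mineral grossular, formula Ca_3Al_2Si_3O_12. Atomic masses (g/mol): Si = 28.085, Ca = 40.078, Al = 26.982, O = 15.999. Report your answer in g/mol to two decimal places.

450.44 g/mol

M = 3·40.078 + 2·26.982 + 3·28.085 + 12·15.999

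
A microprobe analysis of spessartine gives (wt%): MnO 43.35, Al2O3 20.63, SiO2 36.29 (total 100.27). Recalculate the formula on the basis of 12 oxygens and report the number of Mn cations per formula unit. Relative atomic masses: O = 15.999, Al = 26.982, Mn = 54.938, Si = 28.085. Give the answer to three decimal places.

3.023 Mn apfu

43.35 wt% MnO ÷ 70.937 g/mol = 0.61111 mol, giving 0.61111 Mn and 0.61111 O.
20.63 wt% Al2O3 ÷ 101.961 g/mol = 0.20233 mol, giving 0.40466 Al and 0.60699 O.
36.29 wt% SiO2 ÷ 60.083 g/mol = 0.60400 mol, giving 0.60400 Si and 1.20800 O.
Oxygen sums to 2.42610; scaling by 12/2.42610 = 4.94621 puts the formula on 12 O.
Mn: 0.61111 × 4.94621 = 3.023 atoms per formula unit.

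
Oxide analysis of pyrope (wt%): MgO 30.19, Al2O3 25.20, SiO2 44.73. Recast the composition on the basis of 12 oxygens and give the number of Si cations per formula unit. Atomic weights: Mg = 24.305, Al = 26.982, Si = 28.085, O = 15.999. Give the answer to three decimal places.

2.998 Si apfu

MgO (M=40.304): mol = 0.74906; Mg = 0.74906, O = 0.74906.
Al2O3 (M=101.961): mol = 0.24715; Al = 0.49430, O = 0.74145.
SiO2 (M=60.083): mol = 0.74447; Si = 0.74447, O = 1.48894.
ΣO = 2.97945; factor = 12/ΣO = 4.02759.
Si apfu = 0.74447 × 4.02759 = 2.998.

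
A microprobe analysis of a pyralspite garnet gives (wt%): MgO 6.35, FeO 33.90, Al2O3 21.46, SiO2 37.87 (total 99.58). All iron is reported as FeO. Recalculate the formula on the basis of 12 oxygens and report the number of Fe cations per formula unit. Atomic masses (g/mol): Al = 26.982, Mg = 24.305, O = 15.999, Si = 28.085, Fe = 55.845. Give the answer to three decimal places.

2.246 Fe apfu

MgO (M=40.304): mol = 0.15755; Mg = 0.15755, O = 0.15755.
FeO (M=71.844): mol = 0.47186; Fe = 0.47186, O = 0.47186.
Al2O3 (M=101.961): mol = 0.21047; Al = 0.42094, O = 0.63141.
SiO2 (M=60.083): mol = 0.63029; Si = 0.63029, O = 1.26058.
ΣO = 2.52140; factor = 12/ΣO = 4.75926.
Fe apfu = 0.47186 × 4.75926 = 2.246.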